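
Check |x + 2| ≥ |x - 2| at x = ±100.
x = 100: LHS = |100 + 2| = |102| = 102, RHS = |100 - 2| = |98| = 98; 102 ≥ 98 — holds
x = -100: LHS = |(-100) + 2| = |-98| = 98, RHS = |(-100) - 2| = |-102| = 102; 98 ≥ 102 — FAILS

Answer: Partially: holds for x = 100, fails for x = -100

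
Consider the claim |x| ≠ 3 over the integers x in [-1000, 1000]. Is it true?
The claim fails at x = 3:
x = 3: LHS = |3| = 3; 3 ≠ 3 — FAILS

Because a single integer refutes it, the statement is false.

Answer: False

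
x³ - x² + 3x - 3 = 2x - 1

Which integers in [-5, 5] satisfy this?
Track d = LHS − RHS over the integers in [-5, 5]. Equality would need d = 0, but d changes sign only between consecutive integers, jumping over 0:
x = 1: LHS = 1³ - 1² + 3·1 - 3 = 0, RHS = 2·1 - 1 = 1; 0 = 1 — FAILS  (d = -1)
x = 2: LHS = 2³ - 2² + 3·2 - 3 = 7, RHS = 2·2 - 1 = 3; 7 = 3 — FAILS  (d = 4)
Away from these crossings d keeps a constant sign, and checking every integer in [-5, 5] confirms d ≠ 0 throughout. Hence the two sides are never equal, so the claimed relation (=) fails for every integer in [-5, 5].

Answer: None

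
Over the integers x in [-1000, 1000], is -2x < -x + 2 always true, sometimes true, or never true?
Holds at x = 0: LHS = -2·0 = 0, RHS = -0 + 2 = 2; 0 < 2 — holds
Fails at x = -2: LHS = -2·(-2) = 4, RHS = -(-2) + 2 = 4; 4 < 4 — FAILS
It is satisfied by some integers in the range but not all.

Answer: Sometimes true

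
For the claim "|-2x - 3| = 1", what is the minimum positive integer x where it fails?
Testing positive integers:
x = 1: LHS = |-2·1 - 3| = |-5| = 5; 5 = 1 — FAILS  ← smallest positive counterexample

Answer: x = 1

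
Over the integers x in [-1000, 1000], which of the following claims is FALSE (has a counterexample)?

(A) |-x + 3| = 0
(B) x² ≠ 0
(A) x = 0: LHS = |-0 + 3| = |3| = 3; 3 = 0 — FAILS
(B) x = 0: LHS = 0² = 0; 0 ≠ 0 — FAILS

Answer: Both A and B are false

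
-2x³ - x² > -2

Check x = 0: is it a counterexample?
Substitute x = 0 into the relation:
x = 0: LHS = -2·0³ - 0² = 0; 0 > -2 — holds

The claim holds here, so x = 0 is not a counterexample. (A counterexample exists elsewhere, e.g. x = 1.)

Answer: No, x = 0 is not a counterexample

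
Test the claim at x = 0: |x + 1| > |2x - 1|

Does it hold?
x = 0: LHS = |0 + 1| = |1| = 1, RHS = |2·0 - 1| = |-1| = 1; 1 > 1 — FAILS

The relation fails at x = 0, so x = 0 is a counterexample.

Answer: No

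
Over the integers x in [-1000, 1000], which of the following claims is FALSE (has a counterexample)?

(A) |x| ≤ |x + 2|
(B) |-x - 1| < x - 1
(A) x = -2: LHS = |-2| = 2, RHS = |(-2) + 2| = |0| = 0; 2 ≤ 0 — FAILS
(B) x = 0: LHS = |-0 - 1| = |-1| = 1, RHS = 0 - 1 = -1; 1 < -1 — FAILS

Answer: Both A and B are false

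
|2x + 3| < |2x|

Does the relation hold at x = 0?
x = 0: LHS = |2·0 + 3| = |3| = 3, RHS = |2·0| = |0| = 0; 3 < 0 — FAILS

The relation fails at x = 0, so x = 0 is a counterexample.

Answer: No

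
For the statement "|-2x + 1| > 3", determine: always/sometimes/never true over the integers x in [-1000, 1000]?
Holds at x = -2: LHS = |-2·(-2) + 1| = |5| = 5; 5 > 3 — holds
Fails at x = 0: LHS = |-2·0 + 1| = |1| = 1; 1 > 3 — FAILS
It is satisfied by some integers in the range but not all.

Answer: Sometimes true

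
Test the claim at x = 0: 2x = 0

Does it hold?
x = 0: LHS = 2·0 = 0; 0 = 0 — holds

The relation is satisfied at x = 0.

Answer: Yes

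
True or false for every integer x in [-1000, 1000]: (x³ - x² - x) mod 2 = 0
The claim fails at x = 1:
x = 1: LHS = (1³ - 1² - 1) mod 2 = (-1) mod 2 = 1; 1 = 0 — FAILS

Because a single integer refutes it, the statement is false.

Answer: False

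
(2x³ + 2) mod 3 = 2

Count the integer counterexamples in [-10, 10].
Counterexamples in [-10, 10]: {-10, -8, -7, -5, -4, -2, -1, 1, 2, 4, 5, 7, 8, 10}.

Counting them gives 14 values.

Answer: 14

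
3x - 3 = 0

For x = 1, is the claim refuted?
Substitute x = 1 into the relation:
x = 1: LHS = 3·1 - 3 = 0; 0 = 0 — holds

The claim holds here, so x = 1 is not a counterexample. (A counterexample exists elsewhere, e.g. x = 0.)

Answer: No, x = 1 is not a counterexample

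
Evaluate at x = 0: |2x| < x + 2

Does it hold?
x = 0: LHS = |2·0| = |0| = 0, RHS = 0 + 2 = 2; 0 < 2 — holds

The relation is satisfied at x = 0.

Answer: Yes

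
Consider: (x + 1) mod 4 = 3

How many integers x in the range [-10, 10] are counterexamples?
Counterexamples in [-10, 10]: {-9, -8, -7, -5, -4, -3, -1, 0, 1, 3, 4, 5, 7, 8, 9}.

Counting them gives 15 values.

Answer: 15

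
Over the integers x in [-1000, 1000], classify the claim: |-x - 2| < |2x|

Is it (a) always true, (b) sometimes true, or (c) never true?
Holds at x = -1: LHS = |-(-1) - 2| = |-1| = 1, RHS = |2·(-1)| = |-2| = 2; 1 < 2 — holds
Fails at x = 0: LHS = |-0 - 2| = |-2| = 2, RHS = |2·0| = |0| = 0; 2 < 0 — FAILS
It is satisfied by some integers in the range but not all.

Answer: Sometimes true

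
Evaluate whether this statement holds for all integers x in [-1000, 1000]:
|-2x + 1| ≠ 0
Over all integers in [-1000, 1000], LHS − RHS is always positive; it is smallest at x = 0, where it equals 1:
x = 0: LHS = |-2·0 + 1| = |1| = 1; 1 ≠ 0 — holds
At the ends of the range:
x = -1000: LHS = |-2·(-1000) + 1| = |2001| = 2001; 2001 ≠ 0 — holds
x = 1000: LHS = |-2·1000 + 1| = |-1999| = 1999; 1999 ≠ 0 — holds
Hence LHS − RHS is never 0, i.e. the two sides are never equal, so the relation holds for every integer in [-1000, 1000].

No counterexample exists.

Answer: True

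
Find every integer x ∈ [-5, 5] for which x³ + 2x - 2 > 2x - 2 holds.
Holds for: {1, 2, 3, 4, 5}
Fails for: {-5, -4, -3, -2, -1, 0}

Answer: {1, 2, 3, 4, 5}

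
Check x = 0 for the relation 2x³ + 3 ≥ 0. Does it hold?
x = 0: LHS = 2·0³ + 3 = 3; 3 ≥ 0 — holds

The relation is satisfied at x = 0.

Answer: Yes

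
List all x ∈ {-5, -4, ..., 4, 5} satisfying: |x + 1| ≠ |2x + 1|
Holds for: {-5, -4, -3, -2, -1, 1, 2, 3, 4, 5}
Fails for: {0}

Answer: {-5, -4, -3, -2, -1, 1, 2, 3, 4, 5}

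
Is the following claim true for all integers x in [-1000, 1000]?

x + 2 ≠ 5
The claim fails at x = 3:
x = 3: LHS = 3 + 2 = 5; 5 ≠ 5 — FAILS

Because a single integer refutes it, the statement is false.

Answer: False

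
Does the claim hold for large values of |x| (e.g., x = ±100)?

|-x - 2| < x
x = 100: LHS = |-100 - 2| = |-102| = 102; 102 < 100 — FAILS
x = -100: LHS = |-(-100) - 2| = |98| = 98; 98 < -100 — FAILS

Answer: No, fails for both x = 100 and x = -100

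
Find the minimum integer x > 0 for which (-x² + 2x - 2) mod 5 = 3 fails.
Testing positive integers:
x = 1: LHS = (-1² + 2·1 - 2) mod 5 = (-1) mod 5 = 4; 4 = 3 — FAILS  ← smallest positive counterexample

Answer: x = 1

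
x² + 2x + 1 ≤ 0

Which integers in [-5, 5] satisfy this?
Holds for: {-1}
Fails for: {-5, -4, -3, -2, 0, 1, 2, 3, 4, 5}

Answer: {-1}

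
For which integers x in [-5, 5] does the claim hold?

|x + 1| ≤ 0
Holds for: {-1}
Fails for: {-5, -4, -3, -2, 0, 1, 2, 3, 4, 5}

Answer: {-1}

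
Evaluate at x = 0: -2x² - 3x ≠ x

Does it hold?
x = 0: LHS = -2·0² - 3·0 = 0; 0 ≠ 0 — FAILS

The relation fails at x = 0, so x = 0 is a counterexample.

Answer: No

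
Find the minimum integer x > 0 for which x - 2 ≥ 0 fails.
Testing positive integers:
x = 1: LHS = 1 - 2 = -1; -1 ≥ 0 — FAILS  ← smallest positive counterexample

Answer: x = 1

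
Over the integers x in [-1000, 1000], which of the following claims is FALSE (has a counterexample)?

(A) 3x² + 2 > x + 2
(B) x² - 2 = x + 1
(A) x = 0: LHS = 3·0² + 2 = 2, RHS = 0 + 2 = 2; 2 > 2 — FAILS
(B) x = 0: LHS = 0² - 2 = -2, RHS = 0 + 1 = 1; -2 = 1 — FAILS

Answer: Both A and B are false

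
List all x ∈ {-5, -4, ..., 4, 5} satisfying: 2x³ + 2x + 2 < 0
Holds for: {-5, -4, -3, -2, -1}
Fails for: {0, 1, 2, 3, 4, 5}

Answer: {-5, -4, -3, -2, -1}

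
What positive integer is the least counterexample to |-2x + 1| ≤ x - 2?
Testing positive integers:
x = 1: LHS = |-2·1 + 1| = |-1| = 1, RHS = 1 - 2 = -1; 1 ≤ -1 — FAILS  ← smallest positive counterexample

Answer: x = 1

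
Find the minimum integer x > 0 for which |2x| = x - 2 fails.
Testing positive integers:
x = 1: LHS = |2·1| = |2| = 2, RHS = 1 - 2 = -1; 2 = -1 — FAILS  ← smallest positive counterexample

Answer: x = 1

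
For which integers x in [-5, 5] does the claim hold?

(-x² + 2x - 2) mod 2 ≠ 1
Holds for: {-4, -2, 0, 2, 4}
Fails for: {-5, -3, -1, 1, 3, 5}

Answer: {-4, -2, 0, 2, 4}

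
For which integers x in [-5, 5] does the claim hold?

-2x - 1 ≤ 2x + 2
Holds for: {0, 1, 2, 3, 4, 5}
Fails for: {-5, -4, -3, -2, -1}

Answer: {0, 1, 2, 3, 4, 5}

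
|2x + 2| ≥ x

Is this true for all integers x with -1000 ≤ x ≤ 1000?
Over all integers in [-1000, 1000], LHS − RHS is smallest at x = -1, where it equals 1:
x = -1: LHS = |2·(-1) + 2| = |0| = 0; 0 ≥ -1 — holds
At the ends of the range:
x = -1000: LHS = |2·(-1000) + 2| = |-1998| = 1998; 1998 ≥ -1000 — holds
x = 1000: LHS = |2·1000 + 2| = |2002| = 2002; 2002 ≥ 1000 — holds
Hence LHS − RHS is never negative, i.e. LHS ≥ RHS throughout, so the relation holds for every integer in [-1000, 1000].

No counterexample exists.

Answer: True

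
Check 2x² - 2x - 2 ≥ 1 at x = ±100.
x = 100: LHS = 2·100² - 2·100 - 2 = 19798; 19798 ≥ 1 — holds
x = -100: LHS = 2·(-100)² - 2·(-100) - 2 = 20198; 20198 ≥ 1 — holds

Answer: Yes, holds for both x = 100 and x = -100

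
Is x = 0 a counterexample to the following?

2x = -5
Substitute x = 0 into the relation:
x = 0: LHS = 2·0 = 0; 0 = -5 — FAILS

Since the claim fails at x = 0, this value is a counterexample.

Answer: Yes, x = 0 is a counterexample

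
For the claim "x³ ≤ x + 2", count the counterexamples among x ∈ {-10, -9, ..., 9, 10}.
Counterexamples in [-10, 10]: {2, 3, 4, 5, 6, 7, 8, 9, 10}.

Counting them gives 9 values.

Answer: 9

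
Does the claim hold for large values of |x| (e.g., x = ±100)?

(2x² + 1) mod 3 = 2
x = 100: LHS = (2·100² + 1) mod 3 = 20001 mod 3 = 0; 0 = 2 — FAILS
x = -100: LHS = (2·(-100)² + 1) mod 3 = 20001 mod 3 = 0; 0 = 2 — FAILS

Answer: No, fails for both x = 100 and x = -100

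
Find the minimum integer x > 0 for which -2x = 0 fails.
Testing positive integers:
x = 1: LHS = -2·1 = -2; -2 = 0 — FAILS  ← smallest positive counterexample

Answer: x = 1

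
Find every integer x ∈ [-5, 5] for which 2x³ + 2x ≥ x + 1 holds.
Holds for: {1, 2, 3, 4, 5}
Fails for: {-5, -4, -3, -2, -1, 0}

Answer: {1, 2, 3, 4, 5}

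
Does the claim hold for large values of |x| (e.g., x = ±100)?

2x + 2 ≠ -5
x = 100: LHS = 2·100 + 2 = 202; 202 ≠ -5 — holds
x = -100: LHS = 2·(-100) + 2 = -198; -198 ≠ -5 — holds

Answer: Yes, holds for both x = 100 and x = -100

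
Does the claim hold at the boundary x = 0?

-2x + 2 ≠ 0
x = 0: LHS = -2·0 + 2 = 2; 2 ≠ 0 — holds

The relation is satisfied at x = 0.

Answer: Yes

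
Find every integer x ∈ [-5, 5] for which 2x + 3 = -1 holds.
Holds for: {-2}
Fails for: {-5, -4, -3, -1, 0, 1, 2, 3, 4, 5}

Answer: {-2}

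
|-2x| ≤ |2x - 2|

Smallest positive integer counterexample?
Testing positive integers:
x = 1: LHS = |-2·1| = |-2| = 2, RHS = |2·1 - 2| = |0| = 0; 2 ≤ 0 — FAILS  ← smallest positive counterexample

Answer: x = 1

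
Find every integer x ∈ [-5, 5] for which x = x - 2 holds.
Over all integers in [-5, 5], LHS − RHS is always positive; it is smallest at x = 0, where it equals 2:
x = 0: RHS = 0 - 2 = -2; 0 = -2 — FAILS
At the ends of the range:
x = -5: RHS = (-5) - 2 = -7; -5 = -7 — FAILS
x = 5: RHS = 5 - 2 = 3; 5 = 3 — FAILS
Hence LHS − RHS is never 0, i.e. the two sides are never equal, so the claimed relation (=) fails for every integer in [-5, 5].

Answer: None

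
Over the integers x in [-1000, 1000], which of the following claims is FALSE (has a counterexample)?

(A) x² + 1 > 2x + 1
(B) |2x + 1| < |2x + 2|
(A) x = 0: LHS = 0² + 1 = 1, RHS = 2·0 + 1 = 1; 1 > 1 — FAILS
(B) x = -1: LHS = |2·(-1) + 1| = |-1| = 1, RHS = |2·(-1) + 2| = |0| = 0; 1 < 0 — FAILS

Answer: Both A and B are false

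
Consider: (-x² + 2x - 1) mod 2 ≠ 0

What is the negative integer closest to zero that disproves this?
Testing negative integers from -1 downward:
x = -1: LHS = (-(-1)² + 2·(-1) - 1) mod 2 = (-4) mod 2 = 0; 0 ≠ 0 — FAILS  ← closest negative counterexample to 0

Answer: x = -1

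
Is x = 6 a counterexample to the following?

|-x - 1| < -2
Substitute x = 6 into the relation:
x = 6: LHS = |-6 - 1| = |-7| = 7; 7 < -2 — FAILS

Since the claim fails at x = 6, this value is a counterexample.

Answer: Yes, x = 6 is a counterexample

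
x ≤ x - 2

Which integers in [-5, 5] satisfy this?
Over all integers in [-5, 5], LHS − RHS is smallest at x = 0, where it equals 2:
x = 0: RHS = 0 - 2 = -2; 0 ≤ -2 — FAILS
At the ends of the range:
x = -5: RHS = (-5) - 2 = -7; -5 ≤ -7 — FAILS
x = 5: RHS = 5 - 2 = 3; 5 ≤ 3 — FAILS
Hence LHS − RHS is never zero or negative, i.e. LHS > RHS throughout, so the claimed relation (≤) fails for every integer in [-5, 5].

Answer: None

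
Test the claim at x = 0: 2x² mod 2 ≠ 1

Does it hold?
x = 0: LHS = (2·0²) mod 2 = 0 mod 2 = 0; 0 ≠ 1 — holds

The relation is satisfied at x = 0.

Answer: Yes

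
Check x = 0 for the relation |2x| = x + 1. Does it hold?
x = 0: LHS = |2·0| = |0| = 0, RHS = 0 + 1 = 1; 0 = 1 — FAILS

The relation fails at x = 0, so x = 0 is a counterexample.

Answer: No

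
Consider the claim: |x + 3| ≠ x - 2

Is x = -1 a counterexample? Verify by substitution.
Substitute x = -1 into the relation:
x = -1: LHS = |(-1) + 3| = |2| = 2, RHS = (-1) - 2 = -3; 2 ≠ -3 — holds

The relation holds at x = -1, so it is not a counterexample.

Answer: No, x = -1 is not a counterexample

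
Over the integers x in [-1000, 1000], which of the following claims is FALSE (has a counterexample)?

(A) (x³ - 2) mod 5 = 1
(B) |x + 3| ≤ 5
(A) x = 0: LHS = (0³ - 2) mod 5 = (-2) mod 5 = 3; 3 = 1 — FAILS
(B) x = 3: LHS = |3 + 3| = |6| = 6; 6 ≤ 5 — FAILS

Answer: Both A and B are false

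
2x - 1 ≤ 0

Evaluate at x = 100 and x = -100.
x = 100: LHS = 2·100 - 1 = 199; 199 ≤ 0 — FAILS
x = -100: LHS = 2·(-100) - 1 = -201; -201 ≤ 0 — holds

Answer: Partially: fails for x = 100, holds for x = -100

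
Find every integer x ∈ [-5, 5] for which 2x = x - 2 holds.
Holds for: {-2}
Fails for: {-5, -4, -3, -1, 0, 1, 2, 3, 4, 5}

Answer: {-2}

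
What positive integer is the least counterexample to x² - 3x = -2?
Testing positive integers:
x = 1: LHS = 1² - 3·1 = -2; -2 = -2 — holds
x = 2: LHS = 2² - 3·2 = -2; -2 = -2 — holds
x = 3: LHS = 3² - 3·3 = 0; 0 = -2 — FAILS  ← smallest positive counterexample

Answer: x = 3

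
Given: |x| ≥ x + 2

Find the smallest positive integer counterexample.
Testing positive integers:
x = 1: LHS = |1| = 1, RHS = 1 + 2 = 3; 1 ≥ 3 — FAILS  ← smallest positive counterexample

Answer: x = 1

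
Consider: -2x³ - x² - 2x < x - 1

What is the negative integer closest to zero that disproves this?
Testing negative integers from -1 downward:
x = -1: LHS = -2·(-1)³ - (-1)² - 2·(-1) = 3, RHS = (-1) - 1 = -2; 3 < -2 — FAILS  ← closest negative counterexample to 0

Answer: x = -1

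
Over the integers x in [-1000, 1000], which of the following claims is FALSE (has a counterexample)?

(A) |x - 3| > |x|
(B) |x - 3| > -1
(A) x = 2: LHS = |2 - 3| = |-1| = 1, RHS = |2| = 2; 1 > 2 — FAILS

(B) An absolute value is never negative, so the left side is ≥ 0 for every x, while the right side is -1. Tightest case in [-1000, 1000] is x = 3:
x = 3: LHS = |3 - 3| = |0| = 0; 0 > -1 — holds
Hence LHS − RHS is never zero or negative, i.e. LHS > RHS throughout, so the relation holds for every integer in [-1000, 1000].

Only (A) has a counterexample.

Answer: A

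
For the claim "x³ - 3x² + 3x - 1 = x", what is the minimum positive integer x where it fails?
Testing positive integers:
x = 1: LHS = 1³ - 3·1² + 3·1 - 1 = 0; 0 = 1 — FAILS  ← smallest positive counterexample

Answer: x = 1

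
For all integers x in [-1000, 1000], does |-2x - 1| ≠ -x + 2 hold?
The claim fails at x = -3:
x = -3: LHS = |-2·(-3) - 1| = |5| = 5, RHS = -(-3) + 2 = 5; 5 ≠ 5 — FAILS

Because a single integer refutes it, the statement is false.

Answer: False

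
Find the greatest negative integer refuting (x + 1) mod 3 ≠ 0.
Testing negative integers from -1 downward:
x = -1: LHS = ((-1) + 1) mod 3 = 0 mod 3 = 0; 0 ≠ 0 — FAILS  ← closest negative counterexample to 0

Answer: x = -1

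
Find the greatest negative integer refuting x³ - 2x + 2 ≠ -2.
Testing negative integers from -1 downward:
x = -1: LHS = (-1)³ - 2·(-1) + 2 = 3; 3 ≠ -2 — holds
x = -2: LHS = (-2)³ - 2·(-2) + 2 = -2; -2 ≠ -2 — FAILS  ← closest negative counterexample to 0

Answer: x = -2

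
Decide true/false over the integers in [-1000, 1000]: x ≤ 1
The claim fails at x = 2:
x = 2: 2 ≤ 1 — FAILS

Because a single integer refutes it, the statement is false.

Answer: False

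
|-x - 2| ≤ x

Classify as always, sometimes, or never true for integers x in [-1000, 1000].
Over all integers in [-1000, 1000], LHS − RHS is smallest at x = 0, where it equals 2:
x = 0: LHS = |-0 - 2| = |-2| = 2; 2 ≤ 0 — FAILS
At the ends of the range:
x = -1000: LHS = |-(-1000) - 2| = |998| = 998; 998 ≤ -1000 — FAILS
x = 1000: LHS = |-1000 - 2| = |-1002| = 1002; 1002 ≤ 1000 — FAILS
Hence LHS − RHS is never zero or negative, i.e. LHS > RHS throughout, so the claimed relation (≤) fails for every integer in [-1000, 1000].

No integer in the range satisfies it.

Answer: Never true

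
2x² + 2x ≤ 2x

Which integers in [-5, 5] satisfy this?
Holds for: {0}
Fails for: {-5, -4, -3, -2, -1, 1, 2, 3, 4, 5}

Answer: {0}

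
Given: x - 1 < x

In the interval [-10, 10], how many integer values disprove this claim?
Over all integers in [-10, 10], LHS − RHS is largest at x = 0, where it equals -1:
x = 0: LHS = 0 - 1 = -1; -1 < 0 — holds
At the ends of the range:
x = -10: LHS = (-10) - 1 = -11; -11 < -10 — holds
x = 10: LHS = 10 - 1 = 9; 9 < 10 — holds
Hence LHS − RHS is never zero or positive, i.e. LHS < RHS throughout, so the relation holds for every integer in [-10, 10].

No counterexample appears in that range.

Answer: 0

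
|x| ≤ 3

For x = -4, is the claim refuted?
Substitute x = -4 into the relation:
x = -4: LHS = |-4| = 4; 4 ≤ 3 — FAILS

Since the claim fails at x = -4, this value is a counterexample.

Answer: Yes, x = -4 is a counterexample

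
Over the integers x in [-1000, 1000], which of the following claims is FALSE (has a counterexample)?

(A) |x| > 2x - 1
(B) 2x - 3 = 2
(A) x = 1: LHS = |1| = 1, RHS = 2·1 - 1 = 1; 1 > 1 — FAILS
(B) x = 0: LHS = 2·0 - 3 = -3; -3 = 2 — FAILS

Answer: Both A and B are false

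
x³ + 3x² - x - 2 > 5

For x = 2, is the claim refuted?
Substitute x = 2 into the relation:
x = 2: LHS = 2³ + 3·2² - 2 - 2 = 16; 16 > 5 — holds

The claim holds here, so x = 2 is not a counterexample. (A counterexample exists elsewhere, e.g. x = 0.)

Answer: No, x = 2 is not a counterexample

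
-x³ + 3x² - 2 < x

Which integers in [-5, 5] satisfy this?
Holds for: {0, 1, 3, 4, 5}
Fails for: {-5, -4, -3, -2, -1, 2}

Answer: {0, 1, 3, 4, 5}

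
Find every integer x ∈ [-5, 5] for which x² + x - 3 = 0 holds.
Track d = LHS − RHS over the integers in [-5, 5]. Equality would need d = 0, but d changes sign only between consecutive integers, jumping over 0:
x = -3: LHS = (-3)² + (-3) - 3 = 3; 3 = 0 — FAILS  (d = 3)
x = -2: LHS = (-2)² + (-2) - 3 = -1; -1 = 0 — FAILS  (d = -1)
x = 1: LHS = 1² + 1 - 3 = -1; -1 = 0 — FAILS  (d = -1)
x = 2: LHS = 2² + 2 - 3 = 3; 3 = 0 — FAILS  (d = 3)
Away from these crossings d keeps a constant sign, and checking every integer in [-5, 5] confirms d ≠ 0 throughout. Hence the two sides are never equal, so the claimed relation (=) fails for every integer in [-5, 5].

Answer: None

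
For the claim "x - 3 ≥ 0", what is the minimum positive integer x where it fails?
Testing positive integers:
x = 1: LHS = 1 - 3 = -2; -2 ≥ 0 — FAILS  ← smallest positive counterexample

Answer: x = 1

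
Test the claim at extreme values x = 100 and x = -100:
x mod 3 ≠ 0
x = 100: LHS = 100 mod 3 = 1; 1 ≠ 0 — holds
x = -100: LHS = (-100) mod 3 = 2; 2 ≠ 0 — holds

Answer: Yes, holds for both x = 100 and x = -100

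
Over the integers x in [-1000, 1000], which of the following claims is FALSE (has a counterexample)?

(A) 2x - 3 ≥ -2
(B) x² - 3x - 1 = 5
(A) x = 0: LHS = 2·0 - 3 = -3; -3 ≥ -2 — FAILS
(B) x = 0: LHS = 0² - 3·0 - 1 = -1; -1 = 5 — FAILS

Answer: Both A and B are false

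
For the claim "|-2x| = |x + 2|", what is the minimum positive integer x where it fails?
Testing positive integers:
x = 1: LHS = |-2·1| = |-2| = 2, RHS = |1 + 2| = |3| = 3; 2 = 3 — FAILS  ← smallest positive counterexample

Answer: x = 1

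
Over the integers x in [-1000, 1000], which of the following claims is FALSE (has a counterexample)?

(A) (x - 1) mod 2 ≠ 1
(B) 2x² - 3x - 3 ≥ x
(A) x = 0: LHS = (0 - 1) mod 2 = (-1) mod 2 = 1; 1 ≠ 1 — FAILS
(B) x = 0: LHS = 2·0² - 3·0 - 3 = -3; -3 ≥ 0 — FAILS

Answer: Both A and B are false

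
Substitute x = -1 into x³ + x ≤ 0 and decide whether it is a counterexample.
Substitute x = -1 into the relation:
x = -1: LHS = (-1)³ + (-1) = -2; -2 ≤ 0 — holds

The claim holds here, so x = -1 is not a counterexample. (A counterexample exists elsewhere, e.g. x = 1.)

Answer: No, x = -1 is not a counterexample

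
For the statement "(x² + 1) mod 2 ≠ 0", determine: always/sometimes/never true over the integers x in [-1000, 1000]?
Holds at x = 0: LHS = (0² + 1) mod 2 = 1 mod 2 = 1; 1 ≠ 0 — holds
Fails at x = 1: LHS = (1² + 1) mod 2 = 2 mod 2 = 0; 0 ≠ 0 — FAILS
It is satisfied by some integers in the range but not all.

Answer: Sometimes true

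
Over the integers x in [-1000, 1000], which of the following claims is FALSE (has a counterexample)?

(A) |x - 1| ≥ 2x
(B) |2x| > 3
(A) x = 1: LHS = |1 - 1| = |0| = 0, RHS = 2·1 = 2; 0 ≥ 2 — FAILS
(B) x = 0: LHS = |2·0| = |0| = 0; 0 > 3 — FAILS

Answer: Both A and B are false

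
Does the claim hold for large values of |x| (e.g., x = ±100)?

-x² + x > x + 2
x = 100: LHS = -100² + 100 = -9900, RHS = 100 + 2 = 102; -9900 > 102 — FAILS
x = -100: LHS = -(-100)² + (-100) = -10100, RHS = (-100) + 2 = -98; -10100 > -98 — FAILS

Answer: No, fails for both x = 100 and x = -100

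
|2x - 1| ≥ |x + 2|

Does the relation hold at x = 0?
x = 0: LHS = |2·0 - 1| = |-1| = 1, RHS = |0 + 2| = |2| = 2; 1 ≥ 2 — FAILS

The relation fails at x = 0, so x = 0 is a counterexample.

Answer: No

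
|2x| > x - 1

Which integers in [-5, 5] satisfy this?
Over all integers in [-5, 5], LHS − RHS is smallest at x = 0, where it equals 1:
x = 0: LHS = |2·0| = |0| = 0, RHS = 0 - 1 = -1; 0 > -1 — holds
At the ends of the range:
x = -5: LHS = |2·(-5)| = |-10| = 10, RHS = (-5) - 1 = -6; 10 > -6 — holds
x = 5: LHS = |2·5| = |10| = 10, RHS = 5 - 1 = 4; 10 > 4 — holds
Hence LHS − RHS is never zero or negative, i.e. LHS > RHS throughout, so the relation holds for every integer in [-5, 5].

Answer: All integers in [-5, 5]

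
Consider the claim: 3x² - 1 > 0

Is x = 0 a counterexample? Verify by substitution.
Substitute x = 0 into the relation:
x = 0: LHS = 3·0² - 1 = -1; -1 > 0 — FAILS

Since the claim fails at x = 0, this value is a counterexample.

Answer: Yes, x = 0 is a counterexample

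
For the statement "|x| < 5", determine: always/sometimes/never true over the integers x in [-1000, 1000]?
Holds at x = 0: LHS = |0| = 0; 0 < 5 — holds
Fails at x = 5: LHS = |5| = 5; 5 < 5 — FAILS
It is satisfied by some integers in the range but not all.

Answer: Sometimes true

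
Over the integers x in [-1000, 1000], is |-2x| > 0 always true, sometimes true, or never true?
Holds at x = 1: LHS = |-2·1| = |-2| = 2; 2 > 0 — holds
Fails at x = 0: LHS = |-2·0| = |0| = 0; 0 > 0 — FAILS
It is satisfied by some integers in the range but not all.

Answer: Sometimes true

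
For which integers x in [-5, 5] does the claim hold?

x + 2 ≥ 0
Holds for: {-2, -1, 0, 1, 2, 3, 4, 5}
Fails for: {-5, -4, -3}

Answer: {-2, -1, 0, 1, 2, 3, 4, 5}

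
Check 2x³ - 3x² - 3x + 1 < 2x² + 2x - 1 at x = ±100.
x = 100: LHS = 2·100³ - 3·100² - 3·100 + 1 = 1969701, RHS = 2·100² + 2·100 - 1 = 20199; 1969701 < 20199 — FAILS
x = -100: LHS = 2·(-100)³ - 3·(-100)² - 3·(-100) + 1 = -2029699, RHS = 2·(-100)² + 2·(-100) - 1 = 19799; -2029699 < 19799 — holds

Answer: Partially: fails for x = 100, holds for x = -100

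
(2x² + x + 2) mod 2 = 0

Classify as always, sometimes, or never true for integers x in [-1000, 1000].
Holds at x = 0: LHS = (2·0² + 0 + 2) mod 2 = 2 mod 2 = 0; 0 = 0 — holds
Fails at x = 1: LHS = (2·1² + 1 + 2) mod 2 = 5 mod 2 = 1; 1 = 0 — FAILS
It is satisfied by some integers in the range but not all.

Answer: Sometimes true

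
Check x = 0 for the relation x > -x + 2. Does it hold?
x = 0: RHS = -0 + 2 = 2; 0 > 2 — FAILS

The relation fails at x = 0, so x = 0 is a counterexample.

Answer: No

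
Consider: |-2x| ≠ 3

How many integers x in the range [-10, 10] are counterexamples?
Track d = LHS − RHS over the integers in [-10, 10]. Equality would need d = 0, but d changes sign only between consecutive integers, jumping over 0:
x = -2: LHS = |-2·(-2)| = |4| = 4; 4 ≠ 3 — holds  (d = 1)
x = -1: LHS = |-2·(-1)| = |2| = 2; 2 ≠ 3 — holds  (d = -1)
x = 1: LHS = |-2·1| = |-2| = 2; 2 ≠ 3 — holds  (d = -1)
x = 2: LHS = |-2·2| = |-4| = 4; 4 ≠ 3 — holds  (d = 1)
Away from these crossings d keeps a constant sign, and checking every integer in [-10, 10] confirms d ≠ 0 throughout. Hence the two sides are never equal, so the relation holds for every integer in [-10, 10].

No counterexample appears in that range.

Answer: 0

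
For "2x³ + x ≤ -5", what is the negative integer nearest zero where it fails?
Testing negative integers from -1 downward:
x = -1: LHS = 2·(-1)³ + (-1) = -3; -3 ≤ -5 — FAILS  ← closest negative counterexample to 0

Answer: x = -1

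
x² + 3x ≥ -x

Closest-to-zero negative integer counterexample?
Testing negative integers from -1 downward:
x = -1: LHS = (-1)² + 3·(-1) = -2, RHS = -(-1) = 1; -2 ≥ 1 — FAILS  ← closest negative counterexample to 0

Answer: x = -1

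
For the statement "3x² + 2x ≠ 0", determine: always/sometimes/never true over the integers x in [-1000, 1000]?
Holds at x = 1: LHS = 3·1² + 2·1 = 5; 5 ≠ 0 — holds
Fails at x = 0: LHS = 3·0² + 2·0 = 0; 0 ≠ 0 — FAILS
It is satisfied by some integers in the range but not all.

Answer: Sometimes true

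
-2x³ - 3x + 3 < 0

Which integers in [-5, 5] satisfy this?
Holds for: {1, 2, 3, 4, 5}
Fails for: {-5, -4, -3, -2, -1, 0}

Answer: {1, 2, 3, 4, 5}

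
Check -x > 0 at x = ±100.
x = 100: -100 > 0 — FAILS
x = -100: LHS = -(-100) = 100; 100 > 0 — holds

Answer: Partially: fails for x = 100, holds for x = -100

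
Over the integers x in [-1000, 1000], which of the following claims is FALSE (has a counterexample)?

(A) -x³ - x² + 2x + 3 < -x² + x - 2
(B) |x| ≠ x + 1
(A) x = 0: LHS = -0³ - 0² + 2·0 + 3 = 3, RHS = -0² + 0 - 2 = -2; 3 < -2 — FAILS

(B) Track d = LHS − RHS over the integers in [-1000, 1000]. Equality would need d = 0, but d changes sign only between consecutive integers, jumping over 0:
x = -1: LHS = |-1| = 1, RHS = (-1) + 1 = 0; 1 ≠ 0 — holds  (d = 1)
x = 0: LHS = |0| = 0, RHS = 0 + 1 = 1; 0 ≠ 1 — holds  (d = -1)
Away from these crossings d keeps a constant sign, and checking every integer in [-1000, 1000] confirms d ≠ 0 throughout. Hence the two sides are never equal, so the relation holds for every integer in [-1000, 1000].

Only (A) has a counterexample.

Answer: A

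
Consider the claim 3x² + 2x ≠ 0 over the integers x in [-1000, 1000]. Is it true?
The claim fails at x = 0:
x = 0: LHS = 3·0² + 2·0 = 0; 0 ≠ 0 — FAILS

Because a single integer refutes it, the statement is false.

Answer: False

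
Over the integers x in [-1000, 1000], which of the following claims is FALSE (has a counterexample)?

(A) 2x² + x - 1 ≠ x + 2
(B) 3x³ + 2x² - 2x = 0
(A) Track d = LHS − RHS over the integers in [-1000, 1000]. Equality would need d = 0, but d changes sign only between consecutive integers, jumping over 0:
x = -2: LHS = 2·(-2)² + (-2) - 1 = 5, RHS = (-2) + 2 = 0; 5 ≠ 0 — holds  (d = 5)
x = -1: LHS = 2·(-1)² + (-1) - 1 = 0, RHS = (-1) + 2 = 1; 0 ≠ 1 — holds  (d = -1)
x = 1: LHS = 2·1² + 1 - 1 = 2, RHS = 1 + 2 = 3; 2 ≠ 3 — holds  (d = -1)
x = 2: LHS = 2·2² + 2 - 1 = 9, RHS = 2 + 2 = 4; 9 ≠ 4 — holds  (d = 5)
Away from these crossings d keeps a constant sign, and checking every integer in [-1000, 1000] confirms d ≠ 0 throughout. Hence the two sides are never equal, so the relation holds for every integer in [-1000, 1000].

(B) x = 1: LHS = 3·1³ + 2·1² - 2·1 = 3; 3 = 0 — FAILS

Only (B) has a counterexample.

Answer: B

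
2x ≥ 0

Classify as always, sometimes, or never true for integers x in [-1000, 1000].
Holds at x = 0: LHS = 2·0 = 0; 0 ≥ 0 — holds
Fails at x = -1: LHS = 2·(-1) = -2; -2 ≥ 0 — FAILS
It is satisfied by some integers in the range but not all.

Answer: Sometimes true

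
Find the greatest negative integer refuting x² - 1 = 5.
Testing negative integers from -1 downward:
x = -1: LHS = (-1)² - 1 = 0; 0 = 5 — FAILS  ← closest negative counterexample to 0

Answer: x = -1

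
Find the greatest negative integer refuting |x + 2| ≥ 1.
Testing negative integers from -1 downward:
x = -1: LHS = |(-1) + 2| = |1| = 1; 1 ≥ 1 — holds
x = -2: LHS = |(-2) + 2| = |0| = 0; 0 ≥ 1 — FAILS  ← closest negative counterexample to 0

Answer: x = -2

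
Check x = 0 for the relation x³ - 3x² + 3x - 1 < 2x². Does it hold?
x = 0: LHS = 0³ - 3·0² + 3·0 - 1 = -1, RHS = 2·0² = 0; -1 < 0 — holds

The relation is satisfied at x = 0.

Answer: Yes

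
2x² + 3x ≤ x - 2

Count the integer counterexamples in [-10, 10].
Counterexamples in [-10, 10]: {-10, -9, -8, -7, -6, -5, -4, -3, -2, -1, 0, 1, 2, 3, 4, 5, 6, 7, 8, 9, 10}.

Counting them gives 21 values.

Answer: 21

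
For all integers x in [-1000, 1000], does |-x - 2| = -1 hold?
The claim fails at x = 0:
x = 0: LHS = |-0 - 2| = |-2| = 2; 2 = -1 — FAILS

Because a single integer refutes it, the statement is false.

Answer: False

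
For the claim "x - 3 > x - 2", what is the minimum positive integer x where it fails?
Testing positive integers:
x = 1: LHS = 1 - 3 = -2, RHS = 1 - 2 = -1; -2 > -1 — FAILS  ← smallest positive counterexample

Answer: x = 1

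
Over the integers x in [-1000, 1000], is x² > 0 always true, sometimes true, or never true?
Holds at x = 1: LHS = 1² = 1; 1 > 0 — holds
Fails at x = 0: LHS = 0² = 0; 0 > 0 — FAILS
It is satisfied by some integers in the range but not all.

Answer: Sometimes true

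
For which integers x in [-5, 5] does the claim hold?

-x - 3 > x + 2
Holds for: {-5, -4, -3}
Fails for: {-2, -1, 0, 1, 2, 3, 4, 5}

Answer: {-5, -4, -3}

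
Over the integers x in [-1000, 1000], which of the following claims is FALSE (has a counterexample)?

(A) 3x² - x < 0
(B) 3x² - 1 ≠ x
(A) x = 0: LHS = 3·0² - 0 = 0; 0 < 0 — FAILS

(B) Track d = LHS − RHS over the integers in [-1000, 1000]. Equality would need d = 0, but d changes sign only between consecutive integers, jumping over 0:
x = -1: LHS = 3·(-1)² - 1 = 2; 2 ≠ -1 — holds  (d = 3)
x = 0: LHS = 3·0² - 1 = -1; -1 ≠ 0 — holds  (d = -1)
x = 0: LHS = 3·0² - 1 = -1; -1 ≠ 0 — holds  (d = -1)
x = 1: LHS = 3·1² - 1 = 2; 2 ≠ 1 — holds  (d = 1)
Away from these crossings d keeps a constant sign, and checking every integer in [-1000, 1000] confirms d ≠ 0 throughout. Hence the two sides are never equal, so the relation holds for every integer in [-1000, 1000].

Only (A) has a counterexample.

Answer: A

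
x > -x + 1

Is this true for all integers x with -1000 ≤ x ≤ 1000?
The claim fails at x = 0:
x = 0: RHS = -0 + 1 = 1; 0 > 1 — FAILS

Because a single integer refutes it, the statement is false.

Answer: False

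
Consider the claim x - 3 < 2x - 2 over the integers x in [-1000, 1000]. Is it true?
The claim fails at x = -1:
x = -1: LHS = (-1) - 3 = -4, RHS = 2·(-1) - 2 = -4; -4 < -4 — FAILS

Because a single integer refutes it, the statement is false.

Answer: False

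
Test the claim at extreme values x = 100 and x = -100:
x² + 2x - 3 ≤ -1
x = 100: LHS = 100² + 2·100 - 3 = 10197; 10197 ≤ -1 — FAILS
x = -100: LHS = (-100)² + 2·(-100) - 3 = 9797; 9797 ≤ -1 — FAILS

Answer: No, fails for both x = 100 and x = -100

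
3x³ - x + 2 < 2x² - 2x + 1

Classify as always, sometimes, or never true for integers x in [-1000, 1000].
Holds at x = -1: LHS = 3·(-1)³ - (-1) + 2 = 0, RHS = 2·(-1)² - 2·(-1) + 1 = 5; 0 < 5 — holds
Fails at x = 0: LHS = 3·0³ - 0 + 2 = 2, RHS = 2·0² - 2·0 + 1 = 1; 2 < 1 — FAILS
It is satisfied by some integers in the range but not all.

Answer: Sometimes true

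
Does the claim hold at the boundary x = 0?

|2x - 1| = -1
x = 0: LHS = |2·0 - 1| = |-1| = 1; 1 = -1 — FAILS

The relation fails at x = 0, so x = 0 is a counterexample.

Answer: No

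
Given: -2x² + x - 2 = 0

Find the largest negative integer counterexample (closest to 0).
Testing negative integers from -1 downward:
x = -1: LHS = -2·(-1)² + (-1) - 2 = -5; -5 = 0 — FAILS  ← closest negative counterexample to 0

Answer: x = -1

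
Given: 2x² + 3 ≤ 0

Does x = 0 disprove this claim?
Substitute x = 0 into the relation:
x = 0: LHS = 2·0² + 3 = 3; 3 ≤ 0 — FAILS

Since the claim fails at x = 0, this value is a counterexample.

Answer: Yes, x = 0 is a counterexample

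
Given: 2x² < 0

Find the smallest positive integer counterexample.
Testing positive integers:
x = 1: LHS = 2·1² = 2; 2 < 0 — FAILS  ← smallest positive counterexample

Answer: x = 1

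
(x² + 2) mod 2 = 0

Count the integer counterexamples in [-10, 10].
Counterexamples in [-10, 10]: {-9, -7, -5, -3, -1, 1, 3, 5, 7, 9}.

Counting them gives 10 values.

Answer: 10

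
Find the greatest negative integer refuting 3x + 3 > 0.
Testing negative integers from -1 downward:
x = -1: LHS = 3·(-1) + 3 = 0; 0 > 0 — FAILS  ← closest negative counterexample to 0

Answer: x = -1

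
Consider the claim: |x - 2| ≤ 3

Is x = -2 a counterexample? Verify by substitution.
Substitute x = -2 into the relation:
x = -2: LHS = |(-2) - 2| = |-4| = 4; 4 ≤ 3 — FAILS

Since the claim fails at x = -2, this value is a counterexample.

Answer: Yes, x = -2 is a counterexample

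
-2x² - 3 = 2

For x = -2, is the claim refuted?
Substitute x = -2 into the relation:
x = -2: LHS = -2·(-2)² - 3 = -11; -11 = 2 — FAILS

Since the claim fails at x = -2, this value is a counterexample.

Answer: Yes, x = -2 is a counterexample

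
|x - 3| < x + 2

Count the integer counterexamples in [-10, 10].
Counterexamples in [-10, 10]: {-10, -9, -8, -7, -6, -5, -4, -3, -2, -1, 0}.

Counting them gives 11 values.

Answer: 11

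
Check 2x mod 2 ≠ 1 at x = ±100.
x = 100: LHS = (2·100) mod 2 = 200 mod 2 = 0; 0 ≠ 1 — holds
x = -100: LHS = (2·(-100)) mod 2 = (-200) mod 2 = 0; 0 ≠ 1 — holds

Answer: Yes, holds for both x = 100 and x = -100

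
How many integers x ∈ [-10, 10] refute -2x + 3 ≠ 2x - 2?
Track d = LHS − RHS over the integers in [-10, 10]. Equality would need d = 0, but d changes sign only between consecutive integers, jumping over 0:
x = 1: LHS = -2·1 + 3 = 1, RHS = 2·1 - 2 = 0; 1 ≠ 0 — holds  (d = 1)
x = 2: LHS = -2·2 + 3 = -1, RHS = 2·2 - 2 = 2; -1 ≠ 2 — holds  (d = -3)
Away from these crossings d keeps a constant sign, and checking every integer in [-10, 10] confirms d ≠ 0 throughout. Hence the two sides are never equal, so the relation holds for every integer in [-10, 10].

No counterexample appears in that range.

Answer: 0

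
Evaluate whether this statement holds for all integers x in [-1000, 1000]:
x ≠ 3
The claim fails at x = 3:
x = 3: 3 ≠ 3 — FAILS

Because a single integer refutes it, the statement is false.

Answer: False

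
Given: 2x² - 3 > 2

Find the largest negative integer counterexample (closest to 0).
Testing negative integers from -1 downward:
x = -1: LHS = 2·(-1)² - 3 = -1; -1 > 2 — FAILS  ← closest negative counterexample to 0

Answer: x = -1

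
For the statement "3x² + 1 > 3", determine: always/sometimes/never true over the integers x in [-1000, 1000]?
Holds at x = 1: LHS = 3·1² + 1 = 4; 4 > 3 — holds
Fails at x = 0: LHS = 3·0² + 1 = 1; 1 > 3 — FAILS
It is satisfied by some integers in the range but not all.

Answer: Sometimes true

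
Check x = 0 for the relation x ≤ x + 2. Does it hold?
x = 0: RHS = 0 + 2 = 2; 0 ≤ 2 — holds

The relation is satisfied at x = 0.

Answer: Yes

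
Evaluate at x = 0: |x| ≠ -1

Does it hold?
x = 0: LHS = |0| = 0; 0 ≠ -1 — holds

The relation is satisfied at x = 0.

Answer: Yes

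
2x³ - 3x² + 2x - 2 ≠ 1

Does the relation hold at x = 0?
x = 0: LHS = 2·0³ - 3·0² + 2·0 - 2 = -2; -2 ≠ 1 — holds

The relation is satisfied at x = 0.

Answer: Yes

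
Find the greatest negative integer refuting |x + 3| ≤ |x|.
Testing negative integers from -1 downward:
x = -1: LHS = |(-1) + 3| = |2| = 2, RHS = |-1| = 1; 2 ≤ 1 — FAILS  ← closest negative counterexample to 0

Answer: x = -1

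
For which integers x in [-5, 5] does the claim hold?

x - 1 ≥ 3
Holds for: {4, 5}
Fails for: {-5, -4, -3, -2, -1, 0, 1, 2, 3}

Answer: {4, 5}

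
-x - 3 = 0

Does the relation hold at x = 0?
x = 0: LHS = -0 - 3 = -3; -3 = 0 — FAILS

The relation fails at x = 0, so x = 0 is a counterexample.

Answer: No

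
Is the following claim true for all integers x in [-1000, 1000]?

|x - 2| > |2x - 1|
The claim fails at x = 1:
x = 1: LHS = |1 - 2| = |-1| = 1, RHS = |2·1 - 1| = |1| = 1; 1 > 1 — FAILS

Because a single integer refutes it, the statement is false.

Answer: False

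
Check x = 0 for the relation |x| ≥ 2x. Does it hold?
x = 0: LHS = |0| = 0, RHS = 2·0 = 0; 0 ≥ 0 — holds

The relation is satisfied at x = 0.

Answer: Yes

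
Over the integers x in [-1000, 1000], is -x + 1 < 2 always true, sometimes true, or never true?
Holds at x = 0: LHS = -0 + 1 = 1; 1 < 2 — holds
Fails at x = -1: LHS = -(-1) + 1 = 2; 2 < 2 — FAILS
It is satisfied by some integers in the range but not all.

Answer: Sometimes true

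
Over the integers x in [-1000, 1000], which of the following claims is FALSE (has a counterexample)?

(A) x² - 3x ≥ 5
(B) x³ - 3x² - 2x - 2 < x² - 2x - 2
(A) x = 0: LHS = 0² - 3·0 = 0; 0 ≥ 5 — FAILS
(B) x = 0: LHS = 0³ - 3·0² - 2·0 - 2 = -2, RHS = 0² - 2·0 - 2 = -2; -2 < -2 — FAILS

Answer: Both A and B are false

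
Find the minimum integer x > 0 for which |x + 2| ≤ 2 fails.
Testing positive integers:
x = 1: LHS = |1 + 2| = |3| = 3; 3 ≤ 2 — FAILS  ← smallest positive counterexample

Answer: x = 1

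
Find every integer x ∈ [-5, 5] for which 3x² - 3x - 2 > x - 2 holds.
Holds for: {-5, -4, -3, -2, -1, 2, 3, 4, 5}
Fails for: {0, 1}

Answer: {-5, -4, -3, -2, -1, 2, 3, 4, 5}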